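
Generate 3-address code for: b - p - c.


Break into single-operator statements:
t1 = b - p
t2 = t1 - c


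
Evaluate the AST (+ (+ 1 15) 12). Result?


Evaluate inner: (+ 1 15) = 16
Evaluate root: (+ 16 12) = 28
Result: 28


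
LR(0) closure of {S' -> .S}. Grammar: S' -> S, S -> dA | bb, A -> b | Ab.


Start: S' -> .S
For each item with dot before a nonterminal B, add B -> .γ for every B-production
Closure: [S' -> .S, S -> .dA, S -> .bb]


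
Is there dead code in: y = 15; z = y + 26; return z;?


y is read by z's definition; z is returned
No dead code


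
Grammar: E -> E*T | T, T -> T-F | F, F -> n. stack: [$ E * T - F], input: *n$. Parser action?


handle 'T-F' on top
Action: reduce (T -> T-F)


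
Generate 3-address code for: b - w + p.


Break into single-operator statements:
t1 = b - w
t2 = t1 + p


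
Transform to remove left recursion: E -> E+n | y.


Left-recursive alternatives: E+n; non-recursive: y
Introduce E': E -> yE', E' -> +nE' | ε


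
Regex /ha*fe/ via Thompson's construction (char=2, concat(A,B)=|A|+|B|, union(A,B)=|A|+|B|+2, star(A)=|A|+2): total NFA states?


Syntax tree has 4 char leaf(s), 0 union(s), 1 star(s)
chars contribute 4×2 = 8; each union adds +2; each star adds +2
Total: 8 + 0 + 2 = 10 states


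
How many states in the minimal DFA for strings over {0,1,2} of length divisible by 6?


Track length mod 6: states 0..5, accept at 0
Minimal DFA: 6 states


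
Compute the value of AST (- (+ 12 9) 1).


Evaluate inner: (+ 12 9) = 21
Evaluate root: (- 21 1) = 20
Result: 20


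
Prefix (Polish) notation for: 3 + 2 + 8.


left-to-right (same/higher precedence on left): tree is (+ (+ 3 2) 8)
Prefix: + + 3 2 8


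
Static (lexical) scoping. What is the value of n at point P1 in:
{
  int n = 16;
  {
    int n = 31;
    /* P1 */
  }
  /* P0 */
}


n declared in the same block as P1
n = 31


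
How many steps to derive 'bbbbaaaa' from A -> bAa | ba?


Derivation: A => bAa => bbAaa => bbbAaaa => bbbbaaaa
Steps: 4


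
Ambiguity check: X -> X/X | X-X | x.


'x/x-x' has two parse trees (no precedence encoded between / and -)
Ambiguous


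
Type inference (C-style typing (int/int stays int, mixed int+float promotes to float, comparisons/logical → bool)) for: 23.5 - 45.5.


Operand types: float - float
Rule: mixed int/float promotes to float; int/int stays int
Result type: float


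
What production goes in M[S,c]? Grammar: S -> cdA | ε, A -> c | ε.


For [S, c]: 'c' ∈ FIRST(cdA)
Entry: S -> cdA


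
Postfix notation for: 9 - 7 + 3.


Left to right (same or higher precedence on left)
Postfix: 9 7 - 3 +


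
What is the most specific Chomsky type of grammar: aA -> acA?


LHS has context (more than one symbol) and |LHS| ≤ |RHS|
Classification: Type 1 (Context-Sensitive)


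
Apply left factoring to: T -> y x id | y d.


Common prefix: 'y'
Factored: T -> y T', T' -> x id | d


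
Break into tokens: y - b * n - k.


Scan left to right, longest-match per lexeme
Tokens: ID(y), OP(-), ID(b), OP(*), ID(n), OP(-), ID(k)


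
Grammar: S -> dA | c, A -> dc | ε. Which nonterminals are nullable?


A nonterminal is nullable iff some alternative derives ε (directly, or every symbol in it is nullable)
Nullable: {A}


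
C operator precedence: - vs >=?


'-' is additive (level 9); '>=' is relational (level 7)
Higher level binds tighter
'-' has higher precedence than '>='


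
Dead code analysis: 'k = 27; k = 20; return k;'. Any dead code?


first assignment to k is overwritten before any read
Dead: 'k = 27'


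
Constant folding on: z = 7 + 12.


7 + 12 = 19 at compile time
Optimized: z = 19


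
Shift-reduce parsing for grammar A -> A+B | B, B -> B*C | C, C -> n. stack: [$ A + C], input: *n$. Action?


'C' (not preceded by B*) is the handle for B -> C
Action: reduce (B -> C)


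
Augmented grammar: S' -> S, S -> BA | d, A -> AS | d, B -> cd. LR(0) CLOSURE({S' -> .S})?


Start: S' -> .S
For each item with dot before a nonterminal B, add B -> .γ for every B-production
Closure: [S' -> .S, S -> .BA, S -> .d, B -> .cd]


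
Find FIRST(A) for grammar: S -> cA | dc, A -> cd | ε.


Per alternative of A: FIRST(cd) = {c}; FIRST(ε) = {ε}
FIRST(A) = {c, ε}


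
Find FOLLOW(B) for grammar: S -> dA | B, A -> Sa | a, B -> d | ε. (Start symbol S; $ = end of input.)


$ ∈ FOLLOW(S). For each A -> αBβ: add FIRST(β)\{ε} to FOLLOW(B); if β nullable, add FOLLOW(A).
FOLLOW(B) = {$, a}


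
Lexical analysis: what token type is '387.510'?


Pattern: digits with a decimal point
Type: FLOAT_LITERAL


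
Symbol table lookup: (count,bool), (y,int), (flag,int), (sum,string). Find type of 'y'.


Lookup 'y' → type int


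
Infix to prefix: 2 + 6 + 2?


left-to-right (same/higher precedence on left): tree is (+ (+ 2 6) 2)
Prefix: + + 2 6 2


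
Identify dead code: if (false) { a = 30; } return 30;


condition is constant false, so the whole block is unreachable
Dead: 'if (false) { a = 30; }'


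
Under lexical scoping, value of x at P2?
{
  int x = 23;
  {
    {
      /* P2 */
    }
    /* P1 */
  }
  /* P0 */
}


P2's block does not declare x; resolves to the enclosing declaration at depth 0
x = 23


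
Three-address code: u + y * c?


Break into single-operator statements:
t1 = y * c
t2 = u + t1


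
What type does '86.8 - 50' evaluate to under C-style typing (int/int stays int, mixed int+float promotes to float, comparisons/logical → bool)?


Operand types: float - int
Rule: mixed int/float promotes to float; int/int stays int
Result type: float


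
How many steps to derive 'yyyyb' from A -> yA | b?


Derivation: A => yA => yyA => yyyA => yyyyA => yyyyb
Steps: 5


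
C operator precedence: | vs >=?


'>=' is relational (level 7); '|' is bitwise OR (level 3)
Higher level binds tighter
'>=' has higher precedence than '|'


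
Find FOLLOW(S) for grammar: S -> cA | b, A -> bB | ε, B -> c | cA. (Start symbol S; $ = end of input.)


$ ∈ FOLLOW(S). For each A -> αBβ: add FIRST(β)\{ε} to FOLLOW(B); if β nullable, add FOLLOW(A).
FOLLOW(S) = {$}


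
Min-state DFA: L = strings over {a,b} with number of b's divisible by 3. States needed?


Track (count of b) mod 3: states 0..2, accept at 0
Minimal DFA: 3 states


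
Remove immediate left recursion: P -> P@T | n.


Left-recursive alternatives: P@T; non-recursive: n
Introduce P': P -> nP', P' -> @TP' | ε


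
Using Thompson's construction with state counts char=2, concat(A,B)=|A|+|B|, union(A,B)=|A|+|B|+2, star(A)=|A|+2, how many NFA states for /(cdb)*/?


Syntax tree has 3 char leaf(s), 0 union(s), 1 star(s)
chars contribute 3×2 = 6; each union adds +2; each star adds +2
Total: 6 + 0 + 2 = 8 states


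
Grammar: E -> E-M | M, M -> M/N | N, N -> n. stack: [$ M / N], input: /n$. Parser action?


handle 'M/N' on top
Action: reduce (M -> M/N)


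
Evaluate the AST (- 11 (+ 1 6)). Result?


Evaluate inner: (+ 1 6) = 7
Evaluate root: (- 11 7) = 4
Result: 4


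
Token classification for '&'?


Pattern: operator symbol
Type: OPERATOR


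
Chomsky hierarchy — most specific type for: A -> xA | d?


Right-linear: every RHS is a terminal or a terminal followed by one nonterminal
Classification: Type 3 (Regular)


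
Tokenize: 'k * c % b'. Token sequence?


Scan left to right, longest-match per lexeme
Tokens: ID(k), OP(*), ID(c), OP(%), ID(b)


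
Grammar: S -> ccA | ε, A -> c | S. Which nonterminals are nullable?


A nonterminal is nullable iff some alternative derives ε (directly, or every symbol in it is nullable)
Nullable: {A, S}


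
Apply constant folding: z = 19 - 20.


19 - 20 = -1 at compile time
Optimized: z = -1


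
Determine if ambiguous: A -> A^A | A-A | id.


'id^id-id' has two parse trees (no precedence encoded between ^ and -)
Ambiguous


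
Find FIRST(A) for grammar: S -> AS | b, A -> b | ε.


Per alternative of A: FIRST(b) = {b}; FIRST(ε) = {ε}
FIRST(A) = {b, ε}


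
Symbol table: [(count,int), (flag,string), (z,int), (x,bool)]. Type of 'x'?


Lookup 'x' → type bool


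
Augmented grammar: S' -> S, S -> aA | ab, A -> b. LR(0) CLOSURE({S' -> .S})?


Start: S' -> .S
For each item with dot before a nonterminal B, add B -> .γ for every B-production
Closure: [S' -> .S, S -> .aA, S -> .ab]


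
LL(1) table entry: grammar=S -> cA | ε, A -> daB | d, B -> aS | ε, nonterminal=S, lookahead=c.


For [S, c]: 'c' ∈ FIRST(cA)
Entry: S -> cA


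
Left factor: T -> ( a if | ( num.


Common prefix: '('
Factored: T -> ( T', T' -> a if | num


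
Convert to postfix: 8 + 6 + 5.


Left to right (same or higher precedence on left)
Postfix: 8 6 + 5 +


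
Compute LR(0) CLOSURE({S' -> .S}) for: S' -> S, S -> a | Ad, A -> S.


Start: S' -> .S
For each item with dot before a nonterminal B, add B -> .γ for every B-production
Closure: [S' -> .S, S -> .a, S -> .Ad, A -> .S]


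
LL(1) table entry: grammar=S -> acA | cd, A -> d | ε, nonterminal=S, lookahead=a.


For [S, a]: 'a' ∈ FIRST(acA)
Entry: S -> acA


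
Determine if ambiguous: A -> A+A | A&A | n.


'n+n&n' has two parse trees (no precedence encoded between + and &)
Ambiguous


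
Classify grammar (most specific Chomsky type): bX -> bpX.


LHS has context (more than one symbol) and |LHS| ≤ |RHS|
Classification: Type 1 (Context-Sensitive)


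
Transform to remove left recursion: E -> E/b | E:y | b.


Left-recursive alternatives: E/b, E:y; non-recursive: b
Introduce E': E -> bE', E' -> /bE' | :yE' | ε


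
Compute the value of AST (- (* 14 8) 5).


Evaluate inner: (* 14 8) = 112
Evaluate root: (- 112 5) = 107
Result: 107


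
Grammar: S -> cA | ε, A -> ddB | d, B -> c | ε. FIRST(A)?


Per alternative of A: FIRST(ddB) = {d}; FIRST(d) = {d}
FIRST(A) = {d}


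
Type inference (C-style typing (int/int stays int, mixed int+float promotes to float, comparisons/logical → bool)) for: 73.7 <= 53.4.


Operand types: float <= float
Rule: comparison yields bool
Result type: bool


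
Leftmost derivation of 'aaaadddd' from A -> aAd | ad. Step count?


Derivation: A => aAd => aaAdd => aaaAddd => aaaadddd
Steps: 4


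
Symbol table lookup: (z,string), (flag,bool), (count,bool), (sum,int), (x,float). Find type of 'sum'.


Lookup 'sum' → type int


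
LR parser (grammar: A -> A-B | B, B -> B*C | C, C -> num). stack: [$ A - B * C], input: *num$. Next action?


handle 'B*C' on top
Action: reduce (B -> B*C)


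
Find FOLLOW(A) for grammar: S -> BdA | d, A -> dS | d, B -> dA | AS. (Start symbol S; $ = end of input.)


$ ∈ FOLLOW(S). For each A -> αBβ: add FIRST(β)\{ε} to FOLLOW(B); if β nullable, add FOLLOW(A).
FOLLOW(A) = {$, d}


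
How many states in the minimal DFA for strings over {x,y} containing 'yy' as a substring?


KMP-style automaton: 2 progress states + 1 absorbing accept = 3
Minimal DFA: 3 states


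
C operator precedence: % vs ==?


'%' is multiplicative (level 10); '==' is equality (level 6)
Higher level binds tighter
'%' has higher precedence than '=='


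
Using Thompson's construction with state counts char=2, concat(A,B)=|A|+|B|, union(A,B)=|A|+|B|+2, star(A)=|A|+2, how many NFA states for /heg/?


Syntax tree has 3 char leaf(s), 0 union(s), 0 star(s)
chars contribute 3×2 = 6; each union adds +2; each star adds +2
Total: 6 + 0 + 0 = 6 states


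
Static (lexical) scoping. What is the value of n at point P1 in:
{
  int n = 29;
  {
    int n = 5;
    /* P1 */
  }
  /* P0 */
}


n declared in the same block as P1
n = 5


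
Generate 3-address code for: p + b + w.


Break into single-operator statements:
t1 = p + b
t2 = t1 + w


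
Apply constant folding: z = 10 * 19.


10 * 19 = 190 at compile time
Optimized: z = 190


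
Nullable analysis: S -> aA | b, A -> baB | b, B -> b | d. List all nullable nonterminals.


A nonterminal is nullable iff some alternative derives ε (directly, or every symbol in it is nullable)
Nullable: {}


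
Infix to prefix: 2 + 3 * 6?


'*' binds tighter: tree is (+ 2 (* 3 6))
Prefix: + 2 * 3 6


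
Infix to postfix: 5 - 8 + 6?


Left to right (same or higher precedence on left)
Postfix: 5 8 - 6 +


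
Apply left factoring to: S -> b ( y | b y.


Common prefix: 'b'
Factored: S -> b S', S' -> ( y | y


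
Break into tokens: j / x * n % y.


Scan left to right, longest-match per lexeme
Tokens: ID(j), OP(/), ID(x), OP(*), ID(n), OP(%), ID(y)


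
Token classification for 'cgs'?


Pattern: letter/underscore followed by alphanumerics, not a keyword
Type: IDENTIFIER


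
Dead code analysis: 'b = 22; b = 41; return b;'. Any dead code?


first assignment to b is overwritten before any read
Dead: 'b = 22'


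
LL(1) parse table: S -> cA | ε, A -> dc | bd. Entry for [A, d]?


For [A, d]: 'd' ∈ FIRST(dc)
Entry: A -> dc


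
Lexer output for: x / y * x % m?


Scan left to right, longest-match per lexeme
Tokens: ID(x), OP(/), ID(y), OP(*), ID(x), OP(%), ID(m)


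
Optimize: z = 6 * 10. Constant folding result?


6 * 10 = 60 at compile time
Optimized: z = 60


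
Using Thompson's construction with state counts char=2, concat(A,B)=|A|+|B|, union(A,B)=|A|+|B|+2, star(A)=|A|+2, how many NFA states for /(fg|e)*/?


Syntax tree has 3 char leaf(s), 1 union(s), 1 star(s)
chars contribute 3×2 = 6; each union adds +2; each star adds +2
Total: 6 + 2 + 2 = 10 states


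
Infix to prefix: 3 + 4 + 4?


left-to-right (same/higher precedence on left): tree is (+ (+ 3 4) 4)
Prefix: + + 3 4 4


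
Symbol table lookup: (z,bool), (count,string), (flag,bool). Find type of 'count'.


Lookup 'count' → type string


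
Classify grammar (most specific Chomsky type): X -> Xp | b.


Left-linear: every RHS is a terminal or one nonterminal followed by a terminal
Classification: Type 3 (Regular)


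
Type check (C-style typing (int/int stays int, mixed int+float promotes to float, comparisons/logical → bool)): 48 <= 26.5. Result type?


Operand types: int <= float
Rule: comparison yields bool
Result type: bool


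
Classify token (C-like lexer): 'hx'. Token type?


Pattern: letter/underscore followed by alphanumerics, not a keyword
Type: IDENTIFIER


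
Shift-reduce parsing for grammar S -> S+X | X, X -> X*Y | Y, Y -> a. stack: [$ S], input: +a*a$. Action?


shift '+' to continue S -> S+X
Action: shift


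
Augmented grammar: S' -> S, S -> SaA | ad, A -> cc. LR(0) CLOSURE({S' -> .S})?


Start: S' -> .S
For each item with dot before a nonterminal B, add B -> .γ for every B-production
Closure: [S' -> .S, S -> .SaA, S -> .ad]


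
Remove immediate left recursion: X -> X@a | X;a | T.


Left-recursive alternatives: X@a, X;a; non-recursive: T
Introduce X': X -> TX', X' -> @aX' | ;aX' | ε


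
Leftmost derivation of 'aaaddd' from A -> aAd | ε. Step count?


Derivation: A => aAd => aaAdd => aaaAddd => aaaddd
Steps: 4


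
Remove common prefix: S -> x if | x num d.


Common prefix: 'x'
Factored: S -> x S', S' -> if | num d


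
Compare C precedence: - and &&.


'-' is additive (level 9); '&&' is logical AND (level 2)
Higher level binds tighter
'-' has higher precedence than '&&'


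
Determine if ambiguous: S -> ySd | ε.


balanced y^n…d^n: each string has a unique parse
Unambiguous


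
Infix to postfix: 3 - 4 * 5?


* has higher precedence, evaluate 4*5 first
Postfix: 3 4 5 * -


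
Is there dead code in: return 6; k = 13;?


statement follows a return and is unreachable
Dead: 'k = 13'


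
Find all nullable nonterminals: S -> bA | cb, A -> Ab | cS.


A nonterminal is nullable iff some alternative derives ε (directly, or every symbol in it is nullable)
Nullable: {}


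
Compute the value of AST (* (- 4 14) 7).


Evaluate inner: (- 4 14) = -10
Evaluate root: (* -10 7) = -70
Result: -70


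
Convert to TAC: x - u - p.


Break into single-operator statements:
t1 = x - u
t2 = t1 - p


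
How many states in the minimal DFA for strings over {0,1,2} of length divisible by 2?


Track length mod 2: states 0..1, accept at 0
Minimal DFA: 2 states


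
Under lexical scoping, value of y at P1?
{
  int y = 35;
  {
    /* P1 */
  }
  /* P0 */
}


P1's block does not declare y; resolves to the enclosing declaration at depth 0
y = 35


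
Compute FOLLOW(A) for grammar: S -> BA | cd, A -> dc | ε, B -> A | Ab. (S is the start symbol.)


$ ∈ FOLLOW(S). For each A -> αBβ: add FIRST(β)\{ε} to FOLLOW(B); if β nullable, add FOLLOW(A).
FOLLOW(A) = {$, b, d}


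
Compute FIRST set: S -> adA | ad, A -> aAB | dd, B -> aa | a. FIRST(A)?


Per alternative of A: FIRST(aAB) = {a}; FIRST(dd) = {d}
FIRST(A) = {a, d}


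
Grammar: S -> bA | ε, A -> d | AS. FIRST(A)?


Per alternative of A: FIRST(d) = {d}; FIRST(AS) = {d}
FIRST(A) = {d}


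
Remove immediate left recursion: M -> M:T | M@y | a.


Left-recursive alternatives: M:T, M@y; non-recursive: a
Introduce M': M -> aM', M' -> :TM' | @yM' | ε


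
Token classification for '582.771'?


Pattern: digits with a decimal point
Type: FLOAT_LITERAL


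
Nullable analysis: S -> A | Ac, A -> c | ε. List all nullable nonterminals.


A nonterminal is nullable iff some alternative derives ε (directly, or every symbol in it is nullable)
Nullable: {A, S}


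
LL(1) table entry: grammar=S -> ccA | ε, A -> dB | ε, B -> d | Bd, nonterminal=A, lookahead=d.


For [A, d]: 'd' ∈ FIRST(dB)
Entry: A -> dB


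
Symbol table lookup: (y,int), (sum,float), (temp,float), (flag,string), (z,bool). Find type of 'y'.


Lookup 'y' → type int


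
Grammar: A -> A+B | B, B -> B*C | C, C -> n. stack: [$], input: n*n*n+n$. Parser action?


no handle on stack; shift 'n'
Action: shift


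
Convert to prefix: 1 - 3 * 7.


'*' binds tighter: tree is (- 1 (* 3 7))
Prefix: - 1 * 3 7


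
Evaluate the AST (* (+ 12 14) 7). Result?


Evaluate inner: (+ 12 14) = 26
Evaluate root: (* 26 7) = 182
Result: 182


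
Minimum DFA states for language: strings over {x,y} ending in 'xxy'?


Track the longest suffix of input matching a prefix of 'xxy': 4 classes (prefixes of length 0..3)
Minimal DFA: 4 states


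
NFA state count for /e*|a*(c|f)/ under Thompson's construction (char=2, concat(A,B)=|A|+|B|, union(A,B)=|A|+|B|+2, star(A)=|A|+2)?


Syntax tree has 4 char leaf(s), 2 union(s), 2 star(s)
chars contribute 4×2 = 8; each union adds +2; each star adds +2
Total: 8 + 4 + 4 = 16 states


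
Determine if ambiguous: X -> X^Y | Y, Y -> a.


precedence layered via separate nonterminal Y: deterministic
Unambiguous


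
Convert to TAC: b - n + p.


Break into single-operator statements:
t1 = b - n
t2 = t1 + p


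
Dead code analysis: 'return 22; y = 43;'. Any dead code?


statement follows a return and is unreachable
Dead: 'y = 43'


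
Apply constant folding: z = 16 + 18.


16 + 18 = 34 at compile time
Optimized: z = 34


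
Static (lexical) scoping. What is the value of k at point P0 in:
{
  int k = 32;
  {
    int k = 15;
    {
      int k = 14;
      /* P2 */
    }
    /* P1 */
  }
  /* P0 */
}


k declared in the same block as P0
k = 32


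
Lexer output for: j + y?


Scan left to right, longest-match per lexeme
Tokens: ID(j), OP(+), ID(y)


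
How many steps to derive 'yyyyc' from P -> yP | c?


Derivation: P => yP => yyP => yyyP => yyyyP => yyyyc
Steps: 5


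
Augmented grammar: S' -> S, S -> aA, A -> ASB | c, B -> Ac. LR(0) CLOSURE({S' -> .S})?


Start: S' -> .S
For each item with dot before a nonterminal B, add B -> .γ for every B-production
Closure: [S' -> .S, S -> .aA]


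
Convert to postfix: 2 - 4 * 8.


* has higher precedence, evaluate 4*8 first
Postfix: 2 4 8 * -


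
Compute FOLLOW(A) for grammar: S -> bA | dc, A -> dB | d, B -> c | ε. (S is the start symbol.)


$ ∈ FOLLOW(S). For each A -> αBβ: add FIRST(β)\{ε} to FOLLOW(B); if β nullable, add FOLLOW(A).
FOLLOW(A) = {$}


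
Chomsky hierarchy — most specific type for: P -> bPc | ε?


Single nonterminal LHS, but b^n c^n is not regular
Classification: Type 2 (Context-Free)


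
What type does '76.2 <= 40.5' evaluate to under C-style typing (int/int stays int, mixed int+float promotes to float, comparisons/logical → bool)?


Operand types: float <= float
Rule: comparison yields bool
Result type: bool


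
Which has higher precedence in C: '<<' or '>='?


'<<' is shift (level 8); '>=' is relational (level 7)
Higher level binds tighter
'<<' has higher precedence than '>='


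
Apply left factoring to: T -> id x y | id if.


Common prefix: 'id'
Factored: T -> id T', T' -> x y | if


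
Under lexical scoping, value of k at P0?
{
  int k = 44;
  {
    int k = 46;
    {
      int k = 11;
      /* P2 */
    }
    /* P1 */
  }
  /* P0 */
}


k declared in the same block as P0
k = 44


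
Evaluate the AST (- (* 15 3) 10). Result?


Evaluate inner: (* 15 3) = 45
Evaluate root: (- 45 10) = 35
Result: 35


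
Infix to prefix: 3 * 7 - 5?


left-to-right (same/higher precedence on left): tree is (- (* 3 7) 5)
Prefix: - * 3 7 5


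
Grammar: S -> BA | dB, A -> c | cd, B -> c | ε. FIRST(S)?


Per alternative of S: FIRST(BA) = {c}; FIRST(dB) = {d}
FIRST(S) = {c, d}


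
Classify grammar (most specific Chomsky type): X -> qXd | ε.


Single nonterminal LHS, but q^n d^n is not regular
Classification: Type 2 (Context-Free)


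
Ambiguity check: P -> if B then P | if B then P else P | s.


dangling else: 'if B then if B then s else s' parses two ways
Ambiguous


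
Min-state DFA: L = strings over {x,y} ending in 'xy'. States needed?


Track the longest suffix of input matching a prefix of 'xy': 3 classes (prefixes of length 0..2)
Minimal DFA: 3 states


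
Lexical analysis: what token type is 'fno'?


Pattern: letter/underscore followed by alphanumerics, not a keyword
Type: IDENTIFIER


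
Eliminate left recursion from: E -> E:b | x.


Left-recursive alternatives: E:b; non-recursive: x
Introduce E': E -> xE', E' -> :bE' | ε


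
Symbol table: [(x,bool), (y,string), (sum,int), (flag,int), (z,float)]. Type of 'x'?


Lookup 'x' → type bool


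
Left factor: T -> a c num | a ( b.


Common prefix: 'a'
Factored: T -> a T', T' -> c num | ( b


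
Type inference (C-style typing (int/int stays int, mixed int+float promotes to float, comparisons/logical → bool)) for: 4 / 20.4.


Operand types: int / float
Rule: mixed int/float promotes to float; int/int stays int
Result type: float


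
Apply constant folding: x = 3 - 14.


3 - 14 = -11 at compile time
Optimized: x = -11


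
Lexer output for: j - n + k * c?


Scan left to right, longest-match per lexeme
Tokens: ID(j), OP(-), ID(n), OP(+), ID(k), OP(*), ID(c)


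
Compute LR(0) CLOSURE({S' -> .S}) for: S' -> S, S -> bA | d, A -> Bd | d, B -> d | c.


Start: S' -> .S
For each item with dot before a nonterminal B, add B -> .γ for every B-production
Closure: [S' -> .S, S -> .bA, S -> .d]


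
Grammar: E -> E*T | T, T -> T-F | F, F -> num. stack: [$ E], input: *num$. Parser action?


shift '*' to continue E -> E*T
Action: shift


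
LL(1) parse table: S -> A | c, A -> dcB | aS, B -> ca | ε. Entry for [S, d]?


For [S, d]: 'd' ∈ FIRST(A)
Entry: S -> A


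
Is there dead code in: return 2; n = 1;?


statement follows a return and is unreachable
Dead: 'n = 1'


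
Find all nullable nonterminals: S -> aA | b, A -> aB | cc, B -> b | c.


A nonterminal is nullable iff some alternative derives ε (directly, or every symbol in it is nullable)
Nullable: {}


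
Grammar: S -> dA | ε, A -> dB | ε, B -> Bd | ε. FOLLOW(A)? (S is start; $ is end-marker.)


$ ∈ FOLLOW(S). For each A -> αBβ: add FIRST(β)\{ε} to FOLLOW(B); if β nullable, add FOLLOW(A).
FOLLOW(A) = {$}


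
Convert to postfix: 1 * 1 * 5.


Left to right (same or higher precedence on left)
Postfix: 1 1 * 5 *


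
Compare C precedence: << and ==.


'<<' is shift (level 8); '==' is equality (level 6)
Higher level binds tighter
'<<' has higher precedence than '=='


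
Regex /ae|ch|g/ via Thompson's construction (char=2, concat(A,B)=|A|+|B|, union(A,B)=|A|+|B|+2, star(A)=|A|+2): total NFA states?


Syntax tree has 5 char leaf(s), 2 union(s), 0 star(s)
chars contribute 5×2 = 10; each union adds +2; each star adds +2
Total: 10 + 4 + 0 = 14 states


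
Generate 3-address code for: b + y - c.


Break into single-operator statements:
t1 = b + y
t2 = t1 - c


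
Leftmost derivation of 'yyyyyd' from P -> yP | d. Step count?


Derivation: P => yP => yyP => yyyP => yyyyP => yyyyyP => yyyyyd
Steps: 6


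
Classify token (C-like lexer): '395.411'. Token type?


Pattern: digits with a decimal point
Type: FLOAT_LITERAL


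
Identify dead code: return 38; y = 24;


statement follows a return and is unreachable
Dead: 'y = 24'


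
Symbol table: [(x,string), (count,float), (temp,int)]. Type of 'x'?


Lookup 'x' → type string


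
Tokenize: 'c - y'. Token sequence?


Scan left to right, longest-match per lexeme
Tokens: ID(c), OP(-), ID(y)


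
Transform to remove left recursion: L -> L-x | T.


Left-recursive alternatives: L-x; non-recursive: T
Introduce L': L -> TL', L' -> -xL' | ε


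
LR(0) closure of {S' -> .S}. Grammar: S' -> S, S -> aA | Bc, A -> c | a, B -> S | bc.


Start: S' -> .S
For each item with dot before a nonterminal B, add B -> .γ for every B-production
Closure: [S' -> .S, S -> .aA, S -> .Bc, B -> .S, B -> .bc]


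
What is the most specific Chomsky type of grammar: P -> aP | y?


Right-linear: every RHS is a terminal or a terminal followed by one nonterminal
Classification: Type 3 (Regular)


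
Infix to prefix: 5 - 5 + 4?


left-to-right (same/higher precedence on left): tree is (+ (- 5 5) 4)
Prefix: + - 5 5 4


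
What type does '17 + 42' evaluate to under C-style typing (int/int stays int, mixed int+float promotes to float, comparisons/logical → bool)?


Operand types: int + int
Rule: mixed int/float promotes to float; int/int stays int
Result type: int


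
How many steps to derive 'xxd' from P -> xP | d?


Derivation: P => xP => xxP => xxd
Steps: 3


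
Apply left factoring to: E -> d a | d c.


Common prefix: 'd'
Factored: E -> d E', E' -> a | c


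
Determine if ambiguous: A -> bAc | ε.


balanced b^n…c^n: each string has a unique parse
Unambiguous


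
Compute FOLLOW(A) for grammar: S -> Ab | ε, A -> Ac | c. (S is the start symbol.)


$ ∈ FOLLOW(S). For each A -> αBβ: add FIRST(β)\{ε} to FOLLOW(B); if β nullable, add FOLLOW(A).
FOLLOW(A) = {b, c}


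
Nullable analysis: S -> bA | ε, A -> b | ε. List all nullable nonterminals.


A nonterminal is nullable iff some alternative derives ε (directly, or every symbol in it is nullable)
Nullable: {A, S}


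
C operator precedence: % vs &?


'%' is multiplicative (level 10); '&' is bitwise AND (level 5)
Higher level binds tighter
'%' has higher precedence than '&'


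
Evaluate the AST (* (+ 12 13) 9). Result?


Evaluate inner: (+ 12 13) = 25
Evaluate root: (* 25 9) = 225
Result: 225


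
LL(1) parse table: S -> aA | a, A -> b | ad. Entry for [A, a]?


For [A, a]: 'a' ∈ FIRST(ad)
Entry: A -> ad


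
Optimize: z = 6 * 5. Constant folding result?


6 * 5 = 30 at compile time
Optimized: z = 30


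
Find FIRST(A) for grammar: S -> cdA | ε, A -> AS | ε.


Per alternative of A: FIRST(AS) = {c, ε}; FIRST(ε) = {ε}
FIRST(A) = {c, ε}


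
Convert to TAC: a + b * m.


Break into single-operator statements:
t1 = b * m
t2 = a + t1


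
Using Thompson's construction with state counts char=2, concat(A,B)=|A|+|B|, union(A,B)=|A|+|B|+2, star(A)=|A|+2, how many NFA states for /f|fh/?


Syntax tree has 3 char leaf(s), 1 union(s), 0 star(s)
chars contribute 3×2 = 6; each union adds +2; each star adds +2
Total: 6 + 2 + 0 = 8 states


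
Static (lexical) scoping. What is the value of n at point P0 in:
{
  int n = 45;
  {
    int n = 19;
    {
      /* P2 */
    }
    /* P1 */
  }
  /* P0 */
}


n declared in the same block as P0
n = 45


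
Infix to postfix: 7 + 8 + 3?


Left to right (same or higher precedence on left)
Postfix: 7 8 + 3 +


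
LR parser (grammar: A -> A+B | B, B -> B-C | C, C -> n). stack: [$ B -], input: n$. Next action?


no handle; shift 'n'
Action: shift


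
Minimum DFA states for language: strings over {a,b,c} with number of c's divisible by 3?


Track (count of c) mod 3: states 0..2, accept at 0
Minimal DFA: 3 states


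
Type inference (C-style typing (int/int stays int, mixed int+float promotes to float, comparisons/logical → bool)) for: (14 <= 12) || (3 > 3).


Operand types: bool || bool
Rule: logical operators take bool operands and yield bool
Result type: bool


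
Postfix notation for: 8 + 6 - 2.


Left to right (same or higher precedence on left)
Postfix: 8 6 + 2 -


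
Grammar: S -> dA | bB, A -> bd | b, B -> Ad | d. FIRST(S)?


Per alternative of S: FIRST(dA) = {d}; FIRST(bB) = {b}
FIRST(S) = {b, d}


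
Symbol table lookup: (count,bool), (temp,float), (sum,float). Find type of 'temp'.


Lookup 'temp' → type float


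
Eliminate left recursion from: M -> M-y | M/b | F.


Left-recursive alternatives: M-y, M/b; non-recursive: F
Introduce M': M -> FM', M' -> -yM' | /bM' | ε


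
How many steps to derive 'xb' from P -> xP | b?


Derivation: P => xP => xb
Steps: 2


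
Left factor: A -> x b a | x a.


Common prefix: 'x'
Factored: A -> x A', A' -> b a | a


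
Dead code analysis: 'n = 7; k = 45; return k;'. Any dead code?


n is assigned but never read
Dead: 'n = 7'


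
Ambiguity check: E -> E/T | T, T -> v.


precedence layered via separate nonterminal T: deterministic
Unambiguous


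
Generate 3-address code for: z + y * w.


Break into single-operator statements:
t1 = y * w
t2 = z + t1


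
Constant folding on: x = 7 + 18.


7 + 18 = 25 at compile time
Optimized: x = 25


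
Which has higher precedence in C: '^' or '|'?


'^' is bitwise XOR (level 4); '|' is bitwise OR (level 3)
Higher level binds tighter
'^' has higher precedence than '|'


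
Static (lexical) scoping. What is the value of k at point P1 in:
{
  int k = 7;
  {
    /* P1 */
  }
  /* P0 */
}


P1's block does not declare k; resolves to the enclosing declaration at depth 0
k = 7


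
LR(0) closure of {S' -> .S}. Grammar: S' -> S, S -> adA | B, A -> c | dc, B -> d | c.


Start: S' -> .S
For each item with dot before a nonterminal B, add B -> .γ for every B-production
Closure: [S' -> .S, S -> .adA, S -> .B, B -> .d, B -> .c]


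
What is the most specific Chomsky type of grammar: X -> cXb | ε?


Single nonterminal LHS, but c^n b^n is not regular
Classification: Type 2 (Context-Free)


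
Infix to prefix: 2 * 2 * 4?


left-to-right (same/higher precedence on left): tree is (* (* 2 2) 4)
Prefix: * * 2 2 4


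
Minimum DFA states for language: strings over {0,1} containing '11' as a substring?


KMP-style automaton: 2 progress states + 1 absorbing accept = 3
Minimal DFA: 3 states


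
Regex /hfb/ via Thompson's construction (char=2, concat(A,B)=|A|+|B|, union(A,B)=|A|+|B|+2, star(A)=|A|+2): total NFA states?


Syntax tree has 3 char leaf(s), 0 union(s), 0 star(s)
chars contribute 3×2 = 6; each union adds +2; each star adds +2
Total: 6 + 0 + 0 = 6 states


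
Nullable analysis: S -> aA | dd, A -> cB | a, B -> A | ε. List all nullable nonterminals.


A nonterminal is nullable iff some alternative derives ε (directly, or every symbol in it is nullable)
Nullable: {B}


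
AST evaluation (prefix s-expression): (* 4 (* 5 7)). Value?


Evaluate inner: (* 5 7) = 35
Evaluate root: (* 4 35) = 140
Result: 140


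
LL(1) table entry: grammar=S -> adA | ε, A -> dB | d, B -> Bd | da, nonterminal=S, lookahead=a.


For [S, a]: 'a' ∈ FIRST(adA)
Entry: S -> adA


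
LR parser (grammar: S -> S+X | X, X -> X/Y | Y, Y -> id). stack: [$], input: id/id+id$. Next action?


no handle on stack; shift 'id'
Action: shift


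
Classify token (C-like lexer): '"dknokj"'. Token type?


Pattern: double-quoted sequence
Type: STRING_LITERAL


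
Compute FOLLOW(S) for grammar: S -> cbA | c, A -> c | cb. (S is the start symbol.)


$ ∈ FOLLOW(S). For each A -> αBβ: add FIRST(β)\{ε} to FOLLOW(B); if β nullable, add FOLLOW(A).
FOLLOW(S) = {$}


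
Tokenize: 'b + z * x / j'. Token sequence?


Scan left to right, longest-match per lexeme
Tokens: ID(b), OP(+), ID(z), OP(*), ID(x), OP(/), ID(j)


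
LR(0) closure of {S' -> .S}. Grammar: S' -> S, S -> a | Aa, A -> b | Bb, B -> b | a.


Start: S' -> .S
For each item with dot before a nonterminal B, add B -> .γ for every B-production
Closure: [S' -> .S, S -> .a, S -> .Aa, A -> .b, A -> .Bb, B -> .b, B -> .a]


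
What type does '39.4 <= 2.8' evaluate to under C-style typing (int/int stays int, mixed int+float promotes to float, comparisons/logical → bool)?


Operand types: float <= float
Rule: comparison yields bool
Result type: bool


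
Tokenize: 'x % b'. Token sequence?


Scan left to right, longest-match per lexeme
Tokens: ID(x), OP(%), ID(b)


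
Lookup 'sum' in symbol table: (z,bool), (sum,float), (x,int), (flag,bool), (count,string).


Lookup 'sum' → type float


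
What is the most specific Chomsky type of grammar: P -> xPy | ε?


Single nonterminal LHS, but x^n y^n is not regular
Classification: Type 2 (Context-Free)


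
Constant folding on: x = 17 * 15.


17 * 15 = 255 at compile time
Optimized: x = 255


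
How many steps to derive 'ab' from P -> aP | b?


Derivation: P => aP => ab
Steps: 2


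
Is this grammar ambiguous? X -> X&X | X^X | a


'a&a^a' has two parse trees (no precedence encoded between & and ^)
Ambiguous


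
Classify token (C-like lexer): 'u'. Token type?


Pattern: letter/underscore followed by alphanumerics, not a keyword
Type: IDENTIFIER


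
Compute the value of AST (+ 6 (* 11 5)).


Evaluate inner: (* 11 5) = 55
Evaluate root: (+ 6 55) = 61
Result: 61


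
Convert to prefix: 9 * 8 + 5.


left-to-right (same/higher precedence on left): tree is (+ (* 9 8) 5)
Prefix: + * 9 8 5


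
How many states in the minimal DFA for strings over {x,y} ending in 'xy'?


Track the longest suffix of input matching a prefix of 'xy': 3 classes (prefixes of length 0..2)
Minimal DFA: 3 states


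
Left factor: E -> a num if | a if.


Common prefix: 'a'
Factored: E -> a E', E' -> num if | if


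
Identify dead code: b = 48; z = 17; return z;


b is assigned but never read
Dead: 'b = 48'


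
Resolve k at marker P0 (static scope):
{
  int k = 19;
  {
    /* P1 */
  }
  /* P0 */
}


k declared in the same block as P0
k = 19


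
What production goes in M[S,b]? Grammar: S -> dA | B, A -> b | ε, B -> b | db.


For [S, b]: 'b' ∈ FIRST(B)
Entry: S -> B


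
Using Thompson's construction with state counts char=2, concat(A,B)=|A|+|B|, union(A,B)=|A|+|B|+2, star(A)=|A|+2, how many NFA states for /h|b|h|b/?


Syntax tree has 4 char leaf(s), 3 union(s), 0 star(s)
chars contribute 4×2 = 8; each union adds +2; each star adds +2
Total: 8 + 6 + 0 = 14 states


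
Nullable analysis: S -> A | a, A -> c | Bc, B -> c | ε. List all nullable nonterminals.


A nonterminal is nullable iff some alternative derives ε (directly, or every symbol in it is nullable)
Nullable: {B}


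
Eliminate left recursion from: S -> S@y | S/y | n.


Left-recursive alternatives: S@y, S/y; non-recursive: n
Introduce S': S -> nS', S' -> @yS' | /yS' | ε


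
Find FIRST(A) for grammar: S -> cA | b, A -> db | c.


Per alternative of A: FIRST(db) = {d}; FIRST(c) = {c}
FIRST(A) = {c, d}


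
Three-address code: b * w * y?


Break into single-operator statements:
t1 = b * w
t2 = t1 * y


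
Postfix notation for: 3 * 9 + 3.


Left to right (same or higher precedence on left)
Postfix: 3 9 * 3 +


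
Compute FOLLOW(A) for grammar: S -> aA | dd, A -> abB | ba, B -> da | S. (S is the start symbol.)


$ ∈ FOLLOW(S). For each A -> αBβ: add FIRST(β)\{ε} to FOLLOW(B); if β nullable, add FOLLOW(A).
FOLLOW(A) = {$}


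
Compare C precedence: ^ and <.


'<' is relational (level 7); '^' is bitwise XOR (level 4)
Higher level binds tighter
'<' has higher precedence than '^'


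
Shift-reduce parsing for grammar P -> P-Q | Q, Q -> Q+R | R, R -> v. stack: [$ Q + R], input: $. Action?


handle 'Q+R' on top
Action: reduce (Q -> Q+R)


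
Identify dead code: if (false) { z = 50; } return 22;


condition is constant false, so the whole block is unreachable
Dead: 'if (false) { z = 50; }'


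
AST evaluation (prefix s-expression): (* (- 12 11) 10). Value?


Evaluate inner: (- 12 11) = 1
Evaluate root: (* 1 10) = 10
Result: 10


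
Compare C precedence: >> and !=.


'>>' is shift (level 8); '!=' is equality (level 6)
Higher level binds tighter
'>>' has higher precedence than '!='


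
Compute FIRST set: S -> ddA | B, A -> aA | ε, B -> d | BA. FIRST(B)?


Per alternative of B: FIRST(d) = {d}; FIRST(BA) = {d}
FIRST(B) = {d}


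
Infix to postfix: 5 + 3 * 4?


* has higher precedence, evaluate 3*4 first
Postfix: 5 3 4 * +


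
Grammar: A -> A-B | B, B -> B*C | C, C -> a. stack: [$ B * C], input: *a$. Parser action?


handle 'B*C' on top
Action: reduce (B -> B*C)


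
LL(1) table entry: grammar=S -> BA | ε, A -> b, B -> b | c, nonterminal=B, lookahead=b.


For [B, b]: 'b' ∈ FIRST(b)
Entry: B -> b


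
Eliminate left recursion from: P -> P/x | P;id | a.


Left-recursive alternatives: P/x, P;id; non-recursive: a
Introduce P': P -> aP', P' -> /xP' | ;idP' | ε


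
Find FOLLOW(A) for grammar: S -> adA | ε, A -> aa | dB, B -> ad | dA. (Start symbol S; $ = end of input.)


$ ∈ FOLLOW(S). For each A -> αBβ: add FIRST(β)\{ε} to FOLLOW(B); if β nullable, add FOLLOW(A).
FOLLOW(A) = {$}


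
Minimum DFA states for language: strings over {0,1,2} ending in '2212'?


Track the longest suffix of input matching a prefix of '2212': 5 classes (prefixes of length 0..4)
Minimal DFA: 5 states


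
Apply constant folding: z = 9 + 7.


9 + 7 = 16 at compile time
Optimized: z = 16


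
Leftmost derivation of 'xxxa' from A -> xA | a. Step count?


Derivation: A => xA => xxA => xxxA => xxxa
Steps: 4


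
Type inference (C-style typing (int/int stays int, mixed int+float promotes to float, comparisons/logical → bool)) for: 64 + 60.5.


Operand types: int + float
Rule: mixed int/float promotes to float; int/int stays int
Result type: float


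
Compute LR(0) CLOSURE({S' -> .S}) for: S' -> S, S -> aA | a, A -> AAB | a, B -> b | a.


Start: S' -> .S
For each item with dot before a nonterminal B, add B -> .γ for every B-production
Closure: [S' -> .S, S -> .aA, S -> .a]


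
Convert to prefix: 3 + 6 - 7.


left-to-right (same/higher precedence on left): tree is (- (+ 3 6) 7)
Prefix: - + 3 6 7


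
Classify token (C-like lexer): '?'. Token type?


Pattern: operator symbol
Type: OPERATOR
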